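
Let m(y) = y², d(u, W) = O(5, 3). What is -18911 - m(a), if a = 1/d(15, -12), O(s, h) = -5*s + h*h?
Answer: -4841217/256 ≈ -18911.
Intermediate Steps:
O(s, h) = h² - 5*s (O(s, h) = -5*s + h² = h² - 5*s)
d(u, W) = -16 (d(u, W) = 3² - 5*5 = 9 - 25 = -16)
a = -1/16 (a = 1/(-16) = -1/16 ≈ -0.062500)
-18911 - m(a) = -18911 - (-1/16)² = -18911 - 1*1/256 = -18911 - 1/256 = -4841217/256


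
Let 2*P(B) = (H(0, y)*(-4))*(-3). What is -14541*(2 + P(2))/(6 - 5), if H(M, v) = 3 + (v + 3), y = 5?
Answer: -988788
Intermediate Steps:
H(M, v) = 6 + v (H(M, v) = 3 + (3 + v) = 6 + v)
P(B) = 66 (P(B) = (((6 + 5)*(-4))*(-3))/2 = ((11*(-4))*(-3))/2 = (-44*(-3))/2 = (½)*132 = 66)
-14541*(2 + P(2))/(6 - 5) = -14541*(2 + 66)/(6 - 5) = -988788/1 = -988788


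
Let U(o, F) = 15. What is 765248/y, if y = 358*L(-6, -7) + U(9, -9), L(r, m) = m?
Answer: -765248/2491 ≈ -307.21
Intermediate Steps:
y = -2491 (y = 358*(-7) + 15 = -2506 + 15 = -2491)
765248/y = 765248/(-2491) = 765248*(-1/2491) = -765248/2491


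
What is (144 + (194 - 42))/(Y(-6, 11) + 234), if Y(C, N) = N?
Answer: 296/245 ≈ 1.2082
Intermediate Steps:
(144 + (194 - 42))/(Y(-6, 11) + 234) = (144 + (194 - 42))/(11 + 234) = (144 + 152)/245 = 296*(1/245) = 296/245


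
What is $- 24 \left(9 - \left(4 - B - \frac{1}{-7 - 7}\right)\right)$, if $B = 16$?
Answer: $- \frac{3516}{7} \approx -502.29$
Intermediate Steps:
$- 24 \left(9 - \left(4 - B - \frac{1}{-7 - 7}\right)\right) = - 24 \left(9 + \left(\left(\frac{1}{-7 - 7} - 4\right) + 16\right)\right) = - 24 \left(9 + \left(\left(\frac{1}{-14} - 4\right) + 16\right)\right) = - 24 \left(9 + \left(\left(- \frac{1}{14} - 4\right) + 16\right)\right) = - 24 \left(9 + \left(- \frac{57}{14} + 16\right)\right) = - 24 \left(9 + \frac{167}{14}\right) = \left(-24\right) \frac{293}{14} = - \frac{3516}{7}$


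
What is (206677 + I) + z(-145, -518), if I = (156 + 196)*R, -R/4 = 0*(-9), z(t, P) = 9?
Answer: 206686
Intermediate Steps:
R = 0 (R = -0*(-9) = -4*0 = 0)
I = 0 (I = (156 + 196)*0 = 352*0 = 0)
(206677 + I) + z(-145, -518) = (206677 + 0) + 9 = 206677 + 9 = 206686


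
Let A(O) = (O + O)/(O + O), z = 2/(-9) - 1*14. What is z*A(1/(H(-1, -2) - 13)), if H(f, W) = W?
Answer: -128/9 ≈ -14.222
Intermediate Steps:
z = -128/9 (z = 2*(-⅑) - 14 = -2/9 - 14 = -128/9 ≈ -14.222)
A(O) = 1 (A(O) = (2*O)/((2*O)) = (2*O)*(1/(2*O)) = 1)
z*A(1/(H(-1, -2) - 13)) = -128/9*1 = -128/9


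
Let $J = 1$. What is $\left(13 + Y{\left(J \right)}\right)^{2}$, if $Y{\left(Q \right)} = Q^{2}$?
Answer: $196$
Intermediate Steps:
$\left(13 + Y{\left(J \right)}\right)^{2} = \left(13 + 1^{2}\right)^{2} = \left(13 + 1\right)^{2} = 14^{2} = 196$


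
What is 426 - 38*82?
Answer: -2690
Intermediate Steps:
426 - 38*82 = 426 - 3116 = -2690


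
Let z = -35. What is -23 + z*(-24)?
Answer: 817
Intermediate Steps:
-23 + z*(-24) = -23 - 35*(-24) = -23 + 840 = 817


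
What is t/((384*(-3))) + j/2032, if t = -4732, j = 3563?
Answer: 214375/36576 ≈ 5.8611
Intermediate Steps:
t/((384*(-3))) + j/2032 = -4732/(384*(-3)) + 3563/2032 = -4732/(-1152) + 3563*(1/2032) = -4732*(-1/1152) + 3563/2032 = 1183/288 + 3563/2032 = 214375/36576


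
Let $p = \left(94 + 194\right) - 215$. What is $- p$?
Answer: $-73$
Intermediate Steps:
$p = 73$ ($p = 288 - 215 = 73$)
$- p = \left(-1\right) 73 = -73$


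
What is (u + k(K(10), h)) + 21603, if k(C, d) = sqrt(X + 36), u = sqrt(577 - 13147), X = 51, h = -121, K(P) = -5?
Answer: 21603 + sqrt(87) + I*sqrt(12570) ≈ 21612.0 + 112.12*I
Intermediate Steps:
u = I*sqrt(12570) (u = sqrt(-12570) = I*sqrt(12570) ≈ 112.12*I)
k(C, d) = sqrt(87) (k(C, d) = sqrt(51 + 36) = sqrt(87))
(u + k(K(10), h)) + 21603 = (I*sqrt(12570) + sqrt(87)) + 21603 = (sqrt(87) + I*sqrt(12570)) + 21603 = 21603 + sqrt(87) + I*sqrt(12570)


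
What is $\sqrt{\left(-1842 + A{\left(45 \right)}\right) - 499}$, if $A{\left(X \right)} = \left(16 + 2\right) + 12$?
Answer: $i \sqrt{2311} \approx 48.073 i$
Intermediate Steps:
$A{\left(X \right)} = 30$ ($A{\left(X \right)} = 18 + 12 = 30$)
$\sqrt{\left(-1842 + A{\left(45 \right)}\right) - 499} = \sqrt{\left(-1842 + 30\right) - 499} = \sqrt{-1812 - 499} = \sqrt{-2311} = i \sqrt{2311}$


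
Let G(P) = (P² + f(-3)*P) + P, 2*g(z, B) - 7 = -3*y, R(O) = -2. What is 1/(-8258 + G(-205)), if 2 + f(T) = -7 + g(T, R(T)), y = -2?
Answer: 2/68149 ≈ 2.9347e-5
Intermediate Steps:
g(z, B) = 13/2 (g(z, B) = 7/2 + (-3*(-2))/2 = 7/2 + (½)*6 = 7/2 + 3 = 13/2)
f(T) = -5/2 (f(T) = -2 + (-7 + 13/2) = -2 - ½ = -5/2)
G(P) = P² - 3*P/2 (G(P) = (P² - 5*P/2) + P = P² - 3*P/2)
1/(-8258 + G(-205)) = 1/(-8258 + (½)*(-205)*(-3 + 2*(-205))) = 1/(-8258 + (½)*(-205)*(-3 - 410)) = 1/(-8258 + (½)*(-205)*(-413)) = 1/(-8258 + 84665/2) = 1/(68149/2) = 2/68149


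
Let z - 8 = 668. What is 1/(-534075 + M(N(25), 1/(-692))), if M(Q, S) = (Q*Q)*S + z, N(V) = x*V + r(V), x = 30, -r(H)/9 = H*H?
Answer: -692/392877733 ≈ -1.7614e-6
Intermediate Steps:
z = 676 (z = 8 + 668 = 676)
r(H) = -9*H² (r(H) = -9*H*H = -9*H²)
N(V) = -9*V² + 30*V (N(V) = 30*V - 9*V² = -9*V² + 30*V)
M(Q, S) = 676 + S*Q² (M(Q, S) = (Q*Q)*S + 676 = Q²*S + 676 = S*Q² + 676 = 676 + S*Q²)
1/(-534075 + M(N(25), 1/(-692))) = 1/(-534075 + (676 + (3*25*(10 - 3*25))²/(-692))) = 1/(-534075 + (676 - 5625*(10 - 75)²/692)) = 1/(-534075 + (676 - (3*25*(-65))²/692)) = 1/(-534075 + (676 - 1/692*(-4875)²)) = 1/(-534075 + (676 - 1/692*23765625)) = 1/(-534075 + (676 - 23765625/692)) = 1/(-534075 - 23297833/692) = 1/(-392877733/692) = -692/392877733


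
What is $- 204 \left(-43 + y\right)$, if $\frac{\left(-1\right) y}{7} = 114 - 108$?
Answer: $17340$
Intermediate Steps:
$y = -42$ ($y = - 7 \left(114 - 108\right) = \left(-7\right) 6 = -42$)
$- 204 \left(-43 + y\right) = - 204 \left(-43 - 42\right) = \left(-204\right) \left(-85\right) = 17340$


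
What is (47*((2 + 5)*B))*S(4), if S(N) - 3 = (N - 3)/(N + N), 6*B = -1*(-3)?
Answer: 8225/16 ≈ 514.06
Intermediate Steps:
B = 1/2 (B = (-1*(-3))/6 = (1/6)*3 = 1/2 ≈ 0.50000)
S(N) = 3 + (-3 + N)/(2*N) (S(N) = 3 + (N - 3)/(N + N) = 3 + (-3 + N)/((2*N)) = 3 + (-3 + N)*(1/(2*N)) = 3 + (-3 + N)/(2*N))
(47*((2 + 5)*B))*S(4) = (47*((2 + 5)*(1/2)))*((1/2)*(-3 + 7*4)/4) = (47*(7*(1/2)))*((1/2)*(1/4)*(-3 + 28)) = (47*(7/2))*((1/2)*(1/4)*25) = (329/2)*(25/8) = 8225/16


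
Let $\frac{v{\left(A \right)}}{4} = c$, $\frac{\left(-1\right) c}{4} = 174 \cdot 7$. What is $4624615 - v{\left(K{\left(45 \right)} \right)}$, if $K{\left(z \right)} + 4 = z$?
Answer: $4644103$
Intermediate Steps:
$K{\left(z \right)} = -4 + z$
$c = -4872$ ($c = - 4 \cdot 174 \cdot 7 = \left(-4\right) 1218 = -4872$)
$v{\left(A \right)} = -19488$ ($v{\left(A \right)} = 4 \left(-4872\right) = -19488$)
$4624615 - v{\left(K{\left(45 \right)} \right)} = 4624615 - -19488 = 4624615 + 19488 = 4644103$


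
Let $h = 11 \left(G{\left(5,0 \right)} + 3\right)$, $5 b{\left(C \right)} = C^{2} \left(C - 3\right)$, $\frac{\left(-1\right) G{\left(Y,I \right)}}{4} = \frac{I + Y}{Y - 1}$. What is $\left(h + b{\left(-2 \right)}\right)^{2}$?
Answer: $676$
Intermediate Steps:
$G{\left(Y,I \right)} = - \frac{4 \left(I + Y\right)}{-1 + Y}$ ($G{\left(Y,I \right)} = - 4 \frac{I + Y}{Y - 1} = - 4 \frac{I + Y}{-1 + Y} = - \frac{4 \left(I + Y\right)}{-1 + Y}$)
$b{\left(C \right)} = \frac{C^{2} \left(-3 + C\right)}{5}$ ($b{\left(C \right)} = \frac{C^{2} \left(C - 3\right)}{5} = \frac{C^{2} \left(-3 + C\right)}{5}$)
$h = -22$ ($h = 11 \left(\frac{4 \left(\left(-1\right) 0 - 5\right)}{-1 + 5} + 3\right) = 11 \left(\frac{4 \left(0 - 5\right)}{4} + 3\right) = 11 \left(4 \cdot \frac{1}{4} \left(-5\right) + 3\right) = 11 \left(-5 + 3\right) = 11 \left(-2\right) = -22$)
$\left(h + b{\left(-2 \right)}\right)^{2} = \left(-22 + \frac{\left(-2\right)^{2} \left(-3 - 2\right)}{5}\right)^{2} = \left(-22 + \frac{1}{5} \cdot 4 \left(-5\right)\right)^{2} = \left(-22 - 4\right)^{2} = \left(-26\right)^{2} = 676$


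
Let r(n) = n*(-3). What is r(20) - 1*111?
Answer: -171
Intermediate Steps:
r(n) = -3*n
r(20) - 1*111 = -3*20 - 1*111 = -60 - 111 = -171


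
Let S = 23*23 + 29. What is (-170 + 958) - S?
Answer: 230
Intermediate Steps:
S = 558 (S = 529 + 29 = 558)
(-170 + 958) - S = (-170 + 958) - 1*558 = 788 - 558 = 230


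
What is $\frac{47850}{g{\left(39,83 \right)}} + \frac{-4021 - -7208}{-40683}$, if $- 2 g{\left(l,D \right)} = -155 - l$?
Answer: $\frac{1946372411}{3946251} \approx 493.22$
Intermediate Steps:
$g{\left(l,D \right)} = \frac{155}{2} + \frac{l}{2}$ ($g{\left(l,D \right)} = - \frac{-155 - l}{2} = \frac{155}{2} + \frac{l}{2}$)
$\frac{47850}{g{\left(39,83 \right)}} + \frac{-4021 - -7208}{-40683} = \frac{47850}{\frac{155}{2} + \frac{1}{2} \cdot 39} + \frac{-4021 - -7208}{-40683} = \frac{47850}{\frac{155}{2} + \frac{39}{2}} + \left(-4021 + 7208\right) \left(- \frac{1}{40683}\right) = \frac{47850}{97} + 3187 \left(- \frac{1}{40683}\right) = 47850 \cdot \frac{1}{97} - \frac{3187}{40683} = \frac{47850}{97} - \frac{3187}{40683} = \frac{1946372411}{3946251}$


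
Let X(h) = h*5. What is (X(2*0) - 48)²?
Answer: 2304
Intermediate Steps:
X(h) = 5*h
(X(2*0) - 48)² = (5*(2*0) - 48)² = (5*0 - 48)² = (0 - 48)² = (-48)² = 2304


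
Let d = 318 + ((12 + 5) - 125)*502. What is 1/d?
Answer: -1/53898 ≈ -1.8554e-5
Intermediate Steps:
d = -53898 (d = 318 + (17 - 125)*502 = 318 - 108*502 = 318 - 54216 = -53898)
1/d = 1/(-53898) = -1/53898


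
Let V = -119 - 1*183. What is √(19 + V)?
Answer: I*√283 ≈ 16.823*I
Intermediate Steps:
V = -302 (V = -119 - 183 = -302)
√(19 + V) = √(19 - 302) = √(-283) = I*√283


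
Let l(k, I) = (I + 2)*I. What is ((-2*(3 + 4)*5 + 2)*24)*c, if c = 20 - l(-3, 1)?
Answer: -27744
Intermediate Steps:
l(k, I) = I*(2 + I) (l(k, I) = (2 + I)*I = I*(2 + I))
c = 17 (c = 20 - (2 + 1) = 20 - 3 = 17)
((-2*(3 + 4)*5 + 2)*24)*c = ((-2*(3 + 4)*5 + 2)*24)*17 = ((-14*5 + 2)*24)*17 = ((-2*35 + 2)*24)*17 = ((-70 + 2)*24)*17 = -68*24*17 = -1632*17 = -27744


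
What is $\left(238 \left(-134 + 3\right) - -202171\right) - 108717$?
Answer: $62276$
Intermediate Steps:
$\left(238 \left(-134 + 3\right) - -202171\right) - 108717 = \left(238 \left(-131\right) + 202171\right) - 108717 = \left(-31178 + 202171\right) - 108717 = 170993 - 108717 = 62276$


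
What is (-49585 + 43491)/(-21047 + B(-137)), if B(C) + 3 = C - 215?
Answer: 3047/10701 ≈ 0.28474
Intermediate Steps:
B(C) = -218 + C (B(C) = -3 + (C - 215) = -3 + (-215 + C) = -218 + C)
(-49585 + 43491)/(-21047 + B(-137)) = (-49585 + 43491)/(-21047 + (-218 - 137)) = -6094/(-21047 - 355) = -6094/(-21402) = -6094*(-1/21402) = 3047/10701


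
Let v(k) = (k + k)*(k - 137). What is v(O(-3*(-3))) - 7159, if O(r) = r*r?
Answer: -16231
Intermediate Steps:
O(r) = r²
v(k) = 2*k*(-137 + k) (v(k) = (2*k)*(-137 + k) = 2*k*(-137 + k))
v(O(-3*(-3))) - 7159 = 2*(-3*(-3))²*(-137 + (-3*(-3))²) - 7159 = 2*9²*(-137 + 9²) - 7159 = 2*81*(-137 + 81) - 7159 = 2*81*(-56) - 7159 = -9072 - 7159 = -16231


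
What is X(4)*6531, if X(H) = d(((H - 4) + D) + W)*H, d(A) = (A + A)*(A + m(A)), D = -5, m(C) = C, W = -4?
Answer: 8464176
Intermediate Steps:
d(A) = 4*A**2 (d(A) = (A + A)*(A + A) = (2*A)*(2*A) = 4*A**2)
X(H) = 4*H*(-13 + H)**2 (X(H) = (4*(((H - 4) - 5) - 4)**2)*H = (4*(((-4 + H) - 5) - 4)**2)*H = (4*((-9 + H) - 4)**2)*H = (4*(-13 + H)**2)*H = 4*H*(-13 + H)**2)
X(4)*6531 = (4*4*(-13 + 4)**2)*6531 = (4*4*(-9)**2)*6531 = (4*4*81)*6531 = 1296*6531 = 8464176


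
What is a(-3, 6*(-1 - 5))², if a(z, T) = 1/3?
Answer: ⅑ ≈ 0.11111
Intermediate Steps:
a(z, T) = ⅓
a(-3, 6*(-1 - 5))² = (⅓)² = ⅑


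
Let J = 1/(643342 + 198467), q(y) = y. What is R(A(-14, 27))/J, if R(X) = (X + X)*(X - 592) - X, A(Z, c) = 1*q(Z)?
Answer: 14295600438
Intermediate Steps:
A(Z, c) = Z (A(Z, c) = 1*Z = Z)
R(X) = -X + 2*X*(-592 + X) (R(X) = (2*X)*(-592 + X) - X = 2*X*(-592 + X) - X = -X + 2*X*(-592 + X))
J = 1/841809 ≈ 1.1879e-6
R(A(-14, 27))/J = (-14*(-1185 + 2*(-14)))/(1/841809) = -14*(-1185 - 28)*841809 = -14*(-1213)*841809 = 16982*841809 = 14295600438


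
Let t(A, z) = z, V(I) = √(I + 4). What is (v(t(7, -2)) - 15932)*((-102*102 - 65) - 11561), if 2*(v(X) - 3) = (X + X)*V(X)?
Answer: 350915870 + 44060*√2 ≈ 3.5098e+8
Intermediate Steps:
V(I) = √(4 + I)
v(X) = 3 + X*√(4 + X) (v(X) = 3 + ((X + X)*√(4 + X))/2 = 3 + ((2*X)*√(4 + X))/2 = 3 + (2*X*√(4 + X))/2 = 3 + X*√(4 + X))
(v(t(7, -2)) - 15932)*((-102*102 - 65) - 11561) = ((3 - 2*√(4 - 2)) - 15932)*((-102*102 - 65) - 11561) = ((3 - 2*√2) - 15932)*((-10404 - 65) - 11561) = (-15929 - 2*√2)*(-10469 - 11561) = (-15929 - 2*√2)*(-22030) = 350915870 + 44060*√2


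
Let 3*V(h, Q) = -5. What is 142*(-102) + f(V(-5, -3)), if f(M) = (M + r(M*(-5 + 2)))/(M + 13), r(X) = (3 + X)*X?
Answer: -492341/34 ≈ -14481.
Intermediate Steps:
V(h, Q) = -5/3 (V(h, Q) = (⅓)*(-5) = -5/3)
r(X) = X*(3 + X)
f(M) = (M - 3*M*(3 - 3*M))/(13 + M) (f(M) = (M + (M*(-5 + 2))*(3 + M*(-5 + 2)))/(M + 13) = (M + (M*(-3))*(3 + M*(-3)))/(13 + M) = (M + (-3*M)*(3 - 3*M))/(13 + M) = (M - 3*M*(3 - 3*M))/(13 + M))
142*(-102) + f(V(-5, -3)) = 142*(-102) - 5*(-8 + 9*(-5/3))/(3*(13 - 5/3)) = -14484 - 5*(-8 - 15)/(3*34/3) = -14484 - 5/3*3/34*(-23) = -14484 + 115/34 = -492341/34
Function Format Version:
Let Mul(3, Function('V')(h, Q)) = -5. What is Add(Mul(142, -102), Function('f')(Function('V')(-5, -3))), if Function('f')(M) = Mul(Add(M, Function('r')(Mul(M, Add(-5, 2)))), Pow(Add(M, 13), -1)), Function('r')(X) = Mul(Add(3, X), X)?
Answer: Rational(-492341, 34) ≈ -14481.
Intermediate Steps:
Function('V')(h, Q) = Rational(-5, 3) (Function('V')(h, Q) = Mul(Rational(1, 3), -5) = Rational(-5, 3))
Function('r')(X) = Mul(X, Add(3, X))
Function('f')(M) = Mul(Pow(Add(13, M), -1), Add(M, Mul(-3, M, Add(3, Mul(-3, M))))) (Function('f')(M) = Mul(Add(M, Mul(Mul(M, Add(-5, 2)), Add(3, Mul(M, Add(-5, 2))))), Pow(Add(M, 13), -1)) = Mul(Add(M, Mul(Mul(M, -3), Add(3, Mul(M, -3)))), Pow(Add(13, M), -1)) = Mul(Add(M, Mul(Mul(-3, M), Add(3, Mul(-3, M)))), Pow(Add(13, M), -1)) = Mul(Add(M, Mul(-3, M, Add(3, Mul(-3, M)))), Pow(Add(13, M), -1)) = Mul(Pow(Add(13, M), -1), Add(M, Mul(-3, M, Add(3, Mul(-3, M))))))
Add(Mul(142, -102), Function('f')(Function('V')(-5, -3))) = Add(Mul(142, -102), Mul(Rational(-5, 3), Pow(Add(13, Rational(-5, 3)), -1), Add(-8, Mul(9, Rational(-5, 3))))) = Add(-14484, Mul(Rational(-5, 3), Pow(Rational(34, 3), -1), Add(-8, -15))) = Add(-14484, Mul(Rational(-5, 3), Rational(3, 34), -23)) = Add(-14484, Rational(115, 34)) = Rational(-492341, 34)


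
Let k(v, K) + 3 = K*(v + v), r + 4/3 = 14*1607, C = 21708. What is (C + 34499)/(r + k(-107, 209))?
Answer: -168621/66697 ≈ -2.5282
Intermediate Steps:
r = 67490/3 (r = -4/3 + 14*1607 = -4/3 + 22498 = 67490/3 ≈ 22497.)
k(v, K) = -3 + 2*K*v (k(v, K) = -3 + K*(v + v) = -3 + K*(2*v) = -3 + 2*K*v)
(C + 34499)/(r + k(-107, 209)) = (21708 + 34499)/(67490/3 + (-3 + 2*209*(-107))) = 56207/(67490/3 + (-3 - 44726)) = 56207/(67490/3 - 44729) = 56207/(-66697/3) = 56207*(-3/66697) = -168621/66697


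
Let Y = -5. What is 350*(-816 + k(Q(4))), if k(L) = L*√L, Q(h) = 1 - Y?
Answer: -285600 + 2100*√6 ≈ -2.8046e+5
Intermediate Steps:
Q(h) = 6 (Q(h) = 1 - 1*(-5) = 1 + 5 = 6)
k(L) = L^(3/2)
350*(-816 + k(Q(4))) = 350*(-816 + 6^(3/2)) = 350*(-816 + 6*√6) = -285600 + 2100*√6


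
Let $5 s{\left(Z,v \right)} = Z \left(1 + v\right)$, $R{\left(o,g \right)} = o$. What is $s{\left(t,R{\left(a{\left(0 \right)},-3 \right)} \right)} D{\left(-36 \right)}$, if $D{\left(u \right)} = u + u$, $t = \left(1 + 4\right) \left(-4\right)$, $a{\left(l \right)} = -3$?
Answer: $-576$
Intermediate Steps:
$t = -20$ ($t = 5 \left(-4\right) = -20$)
$D{\left(u \right)} = 2 u$
$s{\left(Z,v \right)} = \frac{Z \left(1 + v\right)}{5}$
$s{\left(t,R{\left(a{\left(0 \right)},-3 \right)} \right)} D{\left(-36 \right)} = \frac{1}{5} \left(-20\right) \left(1 - 3\right) 2 \left(-36\right) = \frac{1}{5} \left(-20\right) \left(-2\right) \left(-72\right) = 8 \left(-72\right) = -576$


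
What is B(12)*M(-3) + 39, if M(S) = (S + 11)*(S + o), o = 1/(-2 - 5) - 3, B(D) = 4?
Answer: -1103/7 ≈ -157.57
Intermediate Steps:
o = -22/7 (o = 1/(-7) - 3 = 1*(-1/7) - 3 = -1/7 - 3 = -22/7 ≈ -3.1429)
M(S) = (11 + S)*(-22/7 + S) (M(S) = (S + 11)*(S - 22/7) = (11 + S)*(-22/7 + S))
B(12)*M(-3) + 39 = 4*(-242/7 + (-3)**2 + (55/7)*(-3)) + 39 = 4*(-242/7 + 9 - 165/7) + 39 = 4*(-344/7) + 39 = -1376/7 + 39 = -1103/7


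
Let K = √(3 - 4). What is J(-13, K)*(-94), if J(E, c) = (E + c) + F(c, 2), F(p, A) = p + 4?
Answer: 846 - 188*I ≈ 846.0 - 188.0*I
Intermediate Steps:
F(p, A) = 4 + p
K = I (K = √(-1) = I ≈ 1.0*I)
J(E, c) = 4 + E + 2*c (J(E, c) = (E + c) + (4 + c) = 4 + E + 2*c)
J(-13, K)*(-94) = (4 - 13 + 2*I)*(-94) = (-9 + 2*I)*(-94) = 846 - 188*I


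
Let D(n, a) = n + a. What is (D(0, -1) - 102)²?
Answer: 10609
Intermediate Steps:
D(n, a) = a + n
(D(0, -1) - 102)² = ((-1 + 0) - 102)² = (-1 - 102)² = (-103)² = 10609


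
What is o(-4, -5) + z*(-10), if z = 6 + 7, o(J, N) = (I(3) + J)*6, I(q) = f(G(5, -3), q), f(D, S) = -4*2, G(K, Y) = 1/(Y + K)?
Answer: -202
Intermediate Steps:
G(K, Y) = 1/(K + Y)
f(D, S) = -8
I(q) = -8
o(J, N) = -48 + 6*J (o(J, N) = (-8 + J)*6 = -48 + 6*J)
z = 13
o(-4, -5) + z*(-10) = (-48 + 6*(-4)) + 13*(-10) = (-48 - 24) - 130 = -72 - 130 = -202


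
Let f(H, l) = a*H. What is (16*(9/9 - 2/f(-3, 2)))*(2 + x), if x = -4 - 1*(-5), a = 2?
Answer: 64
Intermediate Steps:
x = 1 (x = -4 + 5 = 1)
f(H, l) = 2*H
(16*(9/9 - 2/f(-3, 2)))*(2 + x) = (16*(9/9 - 2/(2*(-3))))*(2 + 1) = (16*(9*(⅑) - 2/(-6)))*3 = (16*(1 - 2*(-⅙)))*3 = (16*(1 + ⅓))*3 = (16*(4/3))*3 = (64/3)*3 = 64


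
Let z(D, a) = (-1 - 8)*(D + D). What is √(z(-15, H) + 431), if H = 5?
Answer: √701 ≈ 26.476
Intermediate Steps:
z(D, a) = -18*D
√(z(-15, H) + 431) = √(-18*(-15) + 431) = √(270 + 431) = √701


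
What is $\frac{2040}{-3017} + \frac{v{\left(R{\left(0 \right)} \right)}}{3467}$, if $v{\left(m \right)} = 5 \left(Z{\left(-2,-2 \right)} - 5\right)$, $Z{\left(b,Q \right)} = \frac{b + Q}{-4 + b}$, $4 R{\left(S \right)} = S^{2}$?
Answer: $- \frac{21414145}{31379817} \approx -0.68242$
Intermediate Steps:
$R{\left(S \right)} = \frac{S^{2}}{4}$
$Z{\left(b,Q \right)} = \frac{Q + b}{-4 + b}$
$v{\left(m \right)} = - \frac{65}{3}$ ($v{\left(m \right)} = 5 \left(\frac{-2 - 2}{-4 - 2} - 5\right) = 5 \left(\frac{1}{-6} \left(-4\right) - 5\right) = 5 \left(\left(- \frac{1}{6}\right) \left(-4\right) - 5\right) = 5 \left(\frac{2}{3} - 5\right) = 5 \left(- \frac{13}{3}\right) = - \frac{65}{3}$)
$\frac{2040}{-3017} + \frac{v{\left(R{\left(0 \right)} \right)}}{3467} = \frac{2040}{-3017} - \frac{65}{3 \cdot 3467} = 2040 \left(- \frac{1}{3017}\right) - \frac{65}{10401} = - \frac{2040}{3017} - \frac{65}{10401} = - \frac{21414145}{31379817}$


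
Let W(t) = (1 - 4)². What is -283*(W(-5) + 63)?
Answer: -20376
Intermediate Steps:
W(t) = 9 (W(t) = (-3)² = 9)
-283*(W(-5) + 63) = -283*(9 + 63) = -283*72 = -20376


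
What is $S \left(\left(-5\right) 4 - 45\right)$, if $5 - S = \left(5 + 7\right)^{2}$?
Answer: $9035$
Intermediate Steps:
$S = -139$ ($S = 5 - \left(5 + 7\right)^{2} = 5 - 12^{2} = 5 - 144 = -139$)
$S \left(\left(-5\right) 4 - 45\right) = - 139 \left(\left(-5\right) 4 - 45\right) = - 139 \left(-20 - 45\right) = \left(-139\right) \left(-65\right) = 9035$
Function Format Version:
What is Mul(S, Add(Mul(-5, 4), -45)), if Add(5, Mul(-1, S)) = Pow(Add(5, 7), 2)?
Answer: 9035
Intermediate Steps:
S = -139 (S = Add(5, Mul(-1, Pow(Add(5, 7), 2))) = Add(5, Mul(-1, Pow(12, 2))) = Add(5, Mul(-1, 144)) = Add(5, -144) = -139)
Mul(S, Add(Mul(-5, 4), -45)) = Mul(-139, Add(Mul(-5, 4), -45)) = Mul(-139, Add(-20, -45)) = Mul(-139, -65) = 9035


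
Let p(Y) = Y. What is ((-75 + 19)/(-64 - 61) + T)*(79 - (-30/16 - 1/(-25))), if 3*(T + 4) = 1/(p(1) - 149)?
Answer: -1063039529/3700000 ≈ -287.31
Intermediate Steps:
T = -1777/444 (T = -4 + 1/(3*(1 - 149)) = -4 + (⅓)/(-148) = -4 + (⅓)*(-1/148) = -4 - 1/444 = -1777/444 ≈ -4.0023)
((-75 + 19)/(-64 - 61) + T)*(79 - (-30/16 - 1/(-25))) = ((-75 + 19)/(-64 - 61) - 1777/444)*(79 - (-30/16 - 1/(-25))) = (-56/(-125) - 1777/444)*(79 - (-30*1/16 - 1*(-1/25))) = (-56*(-1/125) - 1777/444)*(79 - (-15/8 + 1/25)) = (56/125 - 1777/444)*(79 - 1*(-367/200)) = -197261*(79 + 367/200)/55500 = -197261/55500*16167/200 = -1063039529/3700000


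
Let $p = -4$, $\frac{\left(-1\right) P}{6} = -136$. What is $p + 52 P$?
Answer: $42428$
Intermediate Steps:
$P = 816$ ($P = \left(-6\right) \left(-136\right) = 816$)
$p + 52 P = -4 + 52 \cdot 816 = -4 + 42432 = 42428$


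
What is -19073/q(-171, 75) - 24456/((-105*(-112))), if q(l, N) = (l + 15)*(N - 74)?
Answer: 4593403/38220 ≈ 120.18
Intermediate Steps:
q(l, N) = (-74 + N)*(15 + l) (q(l, N) = (15 + l)*(-74 + N) = (-74 + N)*(15 + l))
-19073/q(-171, 75) - 24456/((-105*(-112))) = -19073/(-1110 - 74*(-171) + 15*75 + 75*(-171)) - 24456/((-105*(-112))) = -19073/(-1110 + 12654 + 1125 - 12825) - 24456/11760 = -19073/(-156) - 24456*1/11760 = -19073*(-1/156) - 1019/490 = 19073/156 - 1019/490 = 4593403/38220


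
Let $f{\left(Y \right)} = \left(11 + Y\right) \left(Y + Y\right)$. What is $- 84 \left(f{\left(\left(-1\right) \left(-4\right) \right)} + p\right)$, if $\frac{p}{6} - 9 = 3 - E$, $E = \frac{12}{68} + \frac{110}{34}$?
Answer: $- \frac{244944}{17} \approx -14408.0$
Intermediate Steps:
$E = \frac{58}{17}$ ($E = 12 \cdot \frac{1}{68} + 110 \cdot \frac{1}{34} = \frac{3}{17} + \frac{55}{17} = \frac{58}{17} \approx 3.4118$)
$f{\left(Y \right)} = 2 Y \left(11 + Y\right)$ ($f{\left(Y \right)} = \left(11 + Y\right) 2 Y = 2 Y \left(11 + Y\right)$)
$p = \frac{876}{17}$ ($p = 54 + 6 \left(3 - \frac{58}{17}\right) = 54 + 6 \left(- \frac{7}{17}\right) = 54 - \frac{42}{17} = \frac{876}{17} \approx 51.529$)
$- 84 \left(f{\left(\left(-1\right) \left(-4\right) \right)} + p\right) = - 84 \left(2 \left(\left(-1\right) \left(-4\right)\right) \left(11 - -4\right) + \frac{876}{17}\right) = - 84 \left(2 \cdot 4 \left(11 + 4\right) + \frac{876}{17}\right) = - 84 \left(2 \cdot 4 \cdot 15 + \frac{876}{17}\right) = - 84 \left(120 + \frac{876}{17}\right) = \left(-84\right) \frac{2916}{17} = - \frac{244944}{17}$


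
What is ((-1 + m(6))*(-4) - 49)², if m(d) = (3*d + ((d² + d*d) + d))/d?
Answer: 11881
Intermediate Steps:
m(d) = (2*d² + 4*d)/d (m(d) = (3*d + ((d² + d²) + d))/d = (3*d + (2*d² + d))/d = (3*d + (d + 2*d²))/d = (2*d² + 4*d)/d)
((-1 + m(6))*(-4) - 49)² = ((-1 + (4 + 2*6))*(-4) - 49)² = ((-1 + (4 + 12))*(-4) - 49)² = ((-1 + 16)*(-4) - 49)² = (15*(-4) - 49)² = (-60 - 49)² = (-109)² = 11881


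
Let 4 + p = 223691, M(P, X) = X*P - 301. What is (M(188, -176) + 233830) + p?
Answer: 424128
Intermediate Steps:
M(P, X) = -301 + P*X (M(P, X) = P*X - 301 = -301 + P*X)
p = 223687 (p = -4 + 223691 = 223687)
(M(188, -176) + 233830) + p = ((-301 + 188*(-176)) + 233830) + 223687 = ((-301 - 33088) + 233830) + 223687 = (-33389 + 233830) + 223687 = 200441 + 223687 = 424128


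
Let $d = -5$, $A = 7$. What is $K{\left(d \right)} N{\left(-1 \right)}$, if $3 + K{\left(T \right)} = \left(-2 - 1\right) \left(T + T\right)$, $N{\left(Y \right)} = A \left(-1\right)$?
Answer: $-189$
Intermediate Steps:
$N{\left(Y \right)} = -7$ ($N{\left(Y \right)} = 7 \left(-1\right) = -7$)
$K{\left(T \right)} = -3 - 6 T$ ($K{\left(T \right)} = -3 + \left(-2 - 1\right) \left(T + T\right) = -3 - 3 \cdot 2 T = -3 - 6 T$)
$K{\left(d \right)} N{\left(-1 \right)} = \left(-3 - -30\right) \left(-7\right) = \left(-3 + 30\right) \left(-7\right) = 27 \left(-7\right) = -189$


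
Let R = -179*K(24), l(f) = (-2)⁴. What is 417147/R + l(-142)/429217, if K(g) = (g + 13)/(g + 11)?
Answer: -6266630330497/2842704191 ≈ -2204.5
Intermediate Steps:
l(f) = 16
K(g) = (13 + g)/(11 + g)
R = -6623/35 (R = -179*(13 + 24)/(11 + 24) = -179*37/35 = -6623/35 ≈ -189.23)
417147/R + l(-142)/429217 = 417147/(-6623/35) + 16/429217 = 417147*(-35/6623) + 16*(1/429217) = -14600145/6623 + 16/429217 = -6266630330497/2842704191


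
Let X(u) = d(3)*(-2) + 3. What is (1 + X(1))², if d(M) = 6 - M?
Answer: 4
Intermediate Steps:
X(u) = -3 (X(u) = (6 - 1*3)*(-2) + 3 = (6 - 3)*(-2) + 3 = 3*(-2) + 3 = -6 + 3 = -3)
(1 + X(1))² = (1 - 3)² = (-2)² = 4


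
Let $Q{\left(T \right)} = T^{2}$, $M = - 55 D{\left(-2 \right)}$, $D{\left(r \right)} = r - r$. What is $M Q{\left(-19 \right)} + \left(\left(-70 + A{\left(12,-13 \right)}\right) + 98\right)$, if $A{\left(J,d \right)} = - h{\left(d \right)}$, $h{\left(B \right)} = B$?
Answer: $41$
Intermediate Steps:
$D{\left(r \right)} = 0$
$A{\left(J,d \right)} = - d$
$M = 0$ ($M = \left(-55\right) 0 = 0$)
$M Q{\left(-19 \right)} + \left(\left(-70 + A{\left(12,-13 \right)}\right) + 98\right) = 0 \left(-19\right)^{2} + \left(\left(-70 - -13\right) + 98\right) = 0 \cdot 361 + \left(\left(-70 + 13\right) + 98\right) = 0 + \left(-57 + 98\right) = 0 + 41 = 41$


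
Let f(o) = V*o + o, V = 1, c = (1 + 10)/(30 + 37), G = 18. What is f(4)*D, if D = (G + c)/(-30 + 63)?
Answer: 9736/2211 ≈ 4.4034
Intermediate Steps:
c = 11/67 ≈ 0.16418
D = 1217/2211 (D = (18 + 11/67)/(-30 + 63) = (1217/67)/33 = (1217/67)*(1/33) = 1217/2211 ≈ 0.55043)
f(o) = 2*o (f(o) = 1*o + o = o + o = 2*o)
f(4)*D = (2*4)*(1217/2211) = 8*(1217/2211) = 9736/2211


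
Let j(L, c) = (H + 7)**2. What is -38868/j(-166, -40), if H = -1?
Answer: -3239/3 ≈ -1079.7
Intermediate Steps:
j(L, c) = 36 (j(L, c) = (-1 + 7)**2 = 6**2 = 36)
-38868/j(-166, -40) = -38868/36 = -38868*1/36 = -3239/3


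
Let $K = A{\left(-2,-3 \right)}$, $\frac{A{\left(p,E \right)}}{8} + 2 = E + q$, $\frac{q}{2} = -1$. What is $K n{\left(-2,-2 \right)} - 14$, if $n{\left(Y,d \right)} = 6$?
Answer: $-350$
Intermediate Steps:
$q = -2$ ($q = 2 \left(-1\right) = -2$)
$A{\left(p,E \right)} = -32 + 8 E$ ($A{\left(p,E \right)} = -16 + 8 \left(E - 2\right) = -16 + 8 \left(-2 + E\right) = -16 + \left(-16 + 8 E\right) = -32 + 8 E$)
$K = -56$ ($K = -32 + 8 \left(-3\right) = -32 - 24 = -56$)
$K n{\left(-2,-2 \right)} - 14 = \left(-56\right) 6 - 14 = -336 - 14 = -350$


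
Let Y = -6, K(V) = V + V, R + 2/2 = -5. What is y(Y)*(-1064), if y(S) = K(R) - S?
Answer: 6384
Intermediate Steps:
R = -6 (R = -1 - 5 = -6)
K(V) = 2*V
y(S) = -12 - S (y(S) = 2*(-6) - S = -12 - S)
y(Y)*(-1064) = (-12 - 1*(-6))*(-1064) = (-12 + 6)*(-1064) = -6*(-1064) = 6384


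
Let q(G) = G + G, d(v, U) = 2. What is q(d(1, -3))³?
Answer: 64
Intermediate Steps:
q(G) = 2*G
q(d(1, -3))³ = (2*2)³ = 4³ = 64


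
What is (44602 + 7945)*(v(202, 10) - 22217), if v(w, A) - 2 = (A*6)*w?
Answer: -530461965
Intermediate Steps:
v(w, A) = 2 + 6*A*w (v(w, A) = 2 + (A*6)*w = 2 + (6*A)*w = 2 + 6*A*w)
(44602 + 7945)*(v(202, 10) - 22217) = (44602 + 7945)*((2 + 6*10*202) - 22217) = 52547*((2 + 12120) - 22217) = 52547*(12122 - 22217) = 52547*(-10095) = -530461965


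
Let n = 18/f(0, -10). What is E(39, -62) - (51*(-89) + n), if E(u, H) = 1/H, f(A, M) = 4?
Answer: 140569/31 ≈ 4534.5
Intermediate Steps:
n = 9/2 (n = 18/4 = 18*(¼) = 9/2 ≈ 4.5000)
E(39, -62) - (51*(-89) + n) = 1/(-62) - (51*(-89) + 9/2) = -1/62 - (-4539 + 9/2) = -1/62 - 1*(-9069/2) = -1/62 + 9069/2 = 140569/31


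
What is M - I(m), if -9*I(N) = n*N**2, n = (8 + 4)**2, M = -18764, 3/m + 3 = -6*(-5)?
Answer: -1519868/81 ≈ -18764.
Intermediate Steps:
m = 1/9 (m = 3/(-3 - 6*(-5)) = 3/(-3 + 30) = 3/27 = 3*(1/27) = 1/9 ≈ 0.11111)
n = 144 (n = 12**2 = 144)
I(N) = -16*N**2
M - I(m) = -18764 - (-16)*(1/9)**2 = -18764 - (-16)/81 = -18764 - 1*(-16/81) = -18764 + 16/81 = -1519868/81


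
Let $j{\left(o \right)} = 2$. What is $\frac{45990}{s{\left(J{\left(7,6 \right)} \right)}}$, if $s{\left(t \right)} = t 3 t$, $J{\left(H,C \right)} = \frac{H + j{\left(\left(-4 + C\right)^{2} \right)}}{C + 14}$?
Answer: $\frac{2044000}{27} \approx 75704.0$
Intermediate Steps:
$J{\left(H,C \right)} = \frac{2 + H}{14 + C}$ ($J{\left(H,C \right)} = \frac{H + 2}{C + 14} = \frac{2 + H}{14 + C}$)
$s{\left(t \right)} = 3 t^{2}$ ($s{\left(t \right)} = 3 t t = 3 t^{2}$)
$\frac{45990}{s{\left(J{\left(7,6 \right)} \right)}} = \frac{45990}{3 \left(\frac{2 + 7}{14 + 6}\right)^{2}} = \frac{45990}{3 \left(\frac{1}{20} \cdot 9\right)^{2}} = \frac{45990}{3 \left(\frac{9}{20}\right)^{2}} = \frac{45990}{3 \cdot \frac{81}{400}} = \frac{45990}{\frac{243}{400}} = 45990 \cdot \frac{400}{243} = \frac{2044000}{27}$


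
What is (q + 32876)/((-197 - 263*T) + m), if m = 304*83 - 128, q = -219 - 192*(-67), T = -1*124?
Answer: 6503/8217 ≈ 0.79141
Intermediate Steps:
T = -124
q = 12645 (q = -219 + 12864 = 12645)
m = 25104 (m = 25232 - 128 = 25104)
(q + 32876)/((-197 - 263*T) + m) = (12645 + 32876)/((-197 - 263*(-124)) + 25104) = 45521/((-197 + 32612) + 25104) = 45521/(32415 + 25104) = 45521/57519 = 45521*(1/57519) = 6503/8217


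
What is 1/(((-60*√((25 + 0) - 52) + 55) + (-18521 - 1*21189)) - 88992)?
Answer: I/(-128647*I + 180*√3) ≈ -7.7732e-6 + 1.8838e-8*I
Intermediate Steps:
1/(((-60*√((25 + 0) - 52) + 55) + (-18521 - 1*21189)) - 88992) = 1/(((-60*√(25 - 52) + 55) + (-18521 - 21189)) - 88992) = 1/(((-180*I*√3 + 55) - 39710) - 88992) = 1/(((55 - 180*I*√3) - 39710) - 88992) = 1/((-39655 - 180*I*√3) - 88992) = 1/(-128647 - 180*I*√3)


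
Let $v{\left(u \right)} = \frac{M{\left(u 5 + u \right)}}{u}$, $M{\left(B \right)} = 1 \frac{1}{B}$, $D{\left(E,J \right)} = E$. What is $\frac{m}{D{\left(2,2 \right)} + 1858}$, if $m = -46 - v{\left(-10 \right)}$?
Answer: $- \frac{27601}{1116000} \approx -0.024732$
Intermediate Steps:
$M{\left(B \right)} = \frac{1}{B}$
$v{\left(u \right)} = \frac{1}{6 u^{2}}$ ($v{\left(u \right)} = \frac{1}{\left(u 5 + u\right) u} = \frac{1}{\left(5 u + u\right) u} = \frac{1}{6 u u} = \frac{\frac{1}{6} \frac{1}{u}}{u} = \frac{1}{6 u^{2}}$)
$m = - \frac{27601}{600}$ ($m = -46 - \frac{1}{6 \cdot 100} = -46 - \frac{1}{6} \cdot \frac{1}{100} = -46 - \frac{1}{600} = - \frac{27601}{600} \approx -46.002$)
$\frac{m}{D{\left(2,2 \right)} + 1858} = - \frac{27601}{600 \left(2 + 1858\right)} = - \frac{27601}{600 \cdot 1860} = \left(- \frac{27601}{600}\right) \frac{1}{1860} = - \frac{27601}{1116000}$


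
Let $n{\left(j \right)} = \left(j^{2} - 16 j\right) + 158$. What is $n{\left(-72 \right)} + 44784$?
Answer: $51278$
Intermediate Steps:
$n{\left(j \right)} = 158 + j^{2} - 16 j$
$n{\left(-72 \right)} + 44784 = \left(158 + \left(-72\right)^{2} - -1152\right) + 44784 = \left(158 + 5184 + 1152\right) + 44784 = 6494 + 44784 = 51278$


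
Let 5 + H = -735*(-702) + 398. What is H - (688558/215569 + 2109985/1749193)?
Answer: 194704259271633412/377071785817 ≈ 5.1636e+5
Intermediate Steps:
H = 516363 (H = -5 + (-735*(-702) + 398) = -5 + (515970 + 398) = -5 + 516368 = 516363)
H - (688558/215569 + 2109985/1749193) = 516363 - (688558/215569 + 2109985/1749193) = 516363 - 1*1659268190159/377071785817 = 516363 - 1659268190159/377071785817 = 194704259271633412/377071785817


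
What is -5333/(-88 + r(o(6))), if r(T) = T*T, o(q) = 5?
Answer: 5333/63 ≈ 84.651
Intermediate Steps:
r(T) = T²
-5333/(-88 + r(o(6))) = -5333/(-88 + 5²) = -5333/(-88 + 25) = -5333/(-63) = -5333*(-1/63) = 5333/63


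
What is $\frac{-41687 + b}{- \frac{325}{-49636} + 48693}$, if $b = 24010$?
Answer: $- \frac{877415572}{2416926073} \approx -0.36303$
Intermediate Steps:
$\frac{-41687 + b}{- \frac{325}{-49636} + 48693} = \frac{-41687 + 24010}{- \frac{325}{-49636} + 48693} = - \frac{17677}{\left(-325\right) \left(- \frac{1}{49636}\right) + 48693} = - \frac{17677}{\frac{325}{49636} + 48693} = - \frac{17677}{\frac{2416926073}{49636}} = \left(-17677\right) \frac{49636}{2416926073} = - \frac{877415572}{2416926073}$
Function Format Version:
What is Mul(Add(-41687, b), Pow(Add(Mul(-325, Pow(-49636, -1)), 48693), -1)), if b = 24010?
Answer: Rational(-877415572, 2416926073) ≈ -0.36303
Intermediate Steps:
Mul(Add(-41687, b), Pow(Add(Mul(-325, Pow(-49636, -1)), 48693), -1)) = Mul(Add(-41687, 24010), Pow(Add(Mul(-325, Pow(-49636, -1)), 48693), -1)) = Mul(-17677, Pow(Add(Mul(-325, Rational(-1, 49636)), 48693), -1)) = Mul(-17677, Pow(Add(Rational(325, 49636), 48693), -1)) = Mul(-17677, Pow(Rational(2416926073, 49636), -1)) = Mul(-17677, Rational(49636, 2416926073)) = Rational(-877415572, 2416926073)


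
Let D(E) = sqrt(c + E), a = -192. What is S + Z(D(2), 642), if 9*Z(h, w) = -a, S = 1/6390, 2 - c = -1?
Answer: 136321/6390 ≈ 21.333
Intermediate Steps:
c = 3 (c = 2 - 1*(-1) = 2 + 1 = 3)
S = 1/6390 ≈ 0.00015649
D(E) = sqrt(3 + E)
Z(h, w) = 64/3 (Z(h, w) = (-1*(-192))/9 = (1/9)*192 = 64/3)
S + Z(D(2), 642) = 1/6390 + 64/3 = 136321/6390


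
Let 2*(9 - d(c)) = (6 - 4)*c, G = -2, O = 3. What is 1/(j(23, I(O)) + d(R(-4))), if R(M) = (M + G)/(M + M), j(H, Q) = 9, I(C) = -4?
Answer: 4/69 ≈ 0.057971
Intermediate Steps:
R(M) = (-2 + M)/(2*M) (R(M) = (M - 2)/(M + M) = (-2 + M)/((2*M)) = (-2 + M)*(1/(2*M)) = (-2 + M)/(2*M))
d(c) = 9 - c (d(c) = 9 - (6 - 4)*c/2 = 9 - c)
1/(j(23, I(O)) + d(R(-4))) = 1/(9 + (9 - (-2 - 4)/(2*(-4)))) = 1/(9 + (9 - (-1)*(-6)/(2*4))) = 1/(9 + (9 - 1*¾)) = 1/(9 + (9 - ¾)) = 1/(9 + 33/4) = 1/(69/4) = 4/69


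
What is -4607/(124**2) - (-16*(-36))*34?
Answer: -301128191/15376 ≈ -19584.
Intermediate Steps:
-4607/(124**2) - (-16*(-36))*34 = -4607/15376 - 576*34 = -4607*1/15376 - 1*19584 = -4607/15376 - 19584 = -301128191/15376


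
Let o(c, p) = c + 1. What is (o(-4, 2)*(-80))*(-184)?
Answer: -44160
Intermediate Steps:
o(c, p) = 1 + c
(o(-4, 2)*(-80))*(-184) = ((1 - 4)*(-80))*(-184) = -3*(-80)*(-184) = 240*(-184) = -44160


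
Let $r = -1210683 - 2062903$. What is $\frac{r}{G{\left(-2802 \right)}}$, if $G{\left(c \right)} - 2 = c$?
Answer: $\frac{1636793}{1400} \approx 1169.1$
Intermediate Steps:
$G{\left(c \right)} = 2 + c$
$r = -3273586$
$\frac{r}{G{\left(-2802 \right)}} = - \frac{3273586}{2 - 2802} = - \frac{3273586}{-2800} = \left(-3273586\right) \left(- \frac{1}{2800}\right) = \frac{1636793}{1400}$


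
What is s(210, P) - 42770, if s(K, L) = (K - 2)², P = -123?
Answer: 494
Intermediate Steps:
s(K, L) = (-2 + K)²
s(210, P) - 42770 = (-2 + 210)² - 42770 = 208² - 42770 = 43264 - 42770 = 494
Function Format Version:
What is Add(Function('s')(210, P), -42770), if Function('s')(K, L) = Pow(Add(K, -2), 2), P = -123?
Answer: 494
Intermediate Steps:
Function('s')(K, L) = Pow(Add(-2, K), 2)
Add(Function('s')(210, P), -42770) = Add(Pow(Add(-2, 210), 2), -42770) = Add(Pow(208, 2), -42770) = Add(43264, -42770) = 494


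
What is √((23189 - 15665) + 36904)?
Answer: 2*√11107 ≈ 210.78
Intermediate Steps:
√((23189 - 15665) + 36904) = √(7524 + 36904) = √44428 = 2*√11107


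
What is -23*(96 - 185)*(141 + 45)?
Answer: 380742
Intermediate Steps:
-23*(96 - 185)*(141 + 45) = -(-2047)*186 = -23*(-16554) = 380742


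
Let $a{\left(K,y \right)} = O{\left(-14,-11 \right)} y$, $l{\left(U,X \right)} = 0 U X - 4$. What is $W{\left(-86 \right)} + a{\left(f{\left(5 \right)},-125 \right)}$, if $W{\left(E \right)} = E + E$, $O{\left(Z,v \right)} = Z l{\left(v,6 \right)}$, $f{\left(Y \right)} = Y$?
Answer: $-7172$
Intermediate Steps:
$l{\left(U,X \right)} = -4$ ($l{\left(U,X \right)} = 0 X - 4 = 0 - 4 = -4$)
$O{\left(Z,v \right)} = - 4 Z$ ($O{\left(Z,v \right)} = Z \left(-4\right) = - 4 Z$)
$a{\left(K,y \right)} = 56 y$ ($a{\left(K,y \right)} = \left(-4\right) \left(-14\right) y = 56 y$)
$W{\left(E \right)} = 2 E$
$W{\left(-86 \right)} + a{\left(f{\left(5 \right)},-125 \right)} = 2 \left(-86\right) + 56 \left(-125\right) = -172 - 7000 = -7172$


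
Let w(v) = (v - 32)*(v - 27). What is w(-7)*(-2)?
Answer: -2652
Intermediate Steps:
w(v) = (-32 + v)*(-27 + v)
w(-7)*(-2) = (864 + (-7)² - 59*(-7))*(-2) = (864 + 49 + 413)*(-2) = 1326*(-2) = -2652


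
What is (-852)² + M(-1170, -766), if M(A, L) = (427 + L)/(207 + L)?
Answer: 405780675/559 ≈ 7.2591e+5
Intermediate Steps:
M(A, L) = (427 + L)/(207 + L)
(-852)² + M(-1170, -766) = (-852)² + (427 - 766)/(207 - 766) = 725904 - 339/(-559) = 725904 - 1/559*(-339) = 725904 + 339/559 = 405780675/559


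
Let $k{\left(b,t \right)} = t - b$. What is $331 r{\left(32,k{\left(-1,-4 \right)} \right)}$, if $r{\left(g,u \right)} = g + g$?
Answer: $21184$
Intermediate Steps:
$r{\left(g,u \right)} = 2 g$
$331 r{\left(32,k{\left(-1,-4 \right)} \right)} = 331 \cdot 2 \cdot 32 = 331 \cdot 64 = 21184$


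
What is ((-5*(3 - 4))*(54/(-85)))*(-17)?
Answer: 54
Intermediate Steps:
((-5*(3 - 4))*(54/(-85)))*(-17) = ((-5*(-1))*(54*(-1/85)))*(-17) = (5*(-54/85))*(-17) = -54/17*(-17) = 54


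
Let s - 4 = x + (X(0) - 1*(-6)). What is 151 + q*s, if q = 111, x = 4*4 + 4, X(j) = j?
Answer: 3481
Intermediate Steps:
x = 20 (x = 16 + 4 = 20)
s = 30 (s = 4 + (20 + (0 - 1*(-6))) = 4 + (20 + (0 + 6)) = 4 + (20 + 6) = 4 + 26 = 30)
151 + q*s = 151 + 111*30 = 151 + 3330 = 3481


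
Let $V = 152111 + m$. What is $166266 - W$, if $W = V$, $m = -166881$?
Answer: $181036$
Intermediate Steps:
$V = -14770$ ($V = 152111 - 166881 = -14770$)
$W = -14770$
$166266 - W = 166266 - -14770 = 166266 + 14770 = 181036$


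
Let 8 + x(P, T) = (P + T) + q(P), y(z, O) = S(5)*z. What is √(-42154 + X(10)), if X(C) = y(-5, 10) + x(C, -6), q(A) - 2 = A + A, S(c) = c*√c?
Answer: √(-42136 - 25*√5) ≈ 205.41*I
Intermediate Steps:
S(c) = c^(3/2)
q(A) = 2 + 2*A (q(A) = 2 + (A + A) = 2 + 2*A)
y(z, O) = 5*z*√5 (y(z, O) = 5^(3/2)*z = (5*√5)*z = 5*z*√5)
x(P, T) = -6 + T + 3*P (x(P, T) = -8 + ((P + T) + (2 + 2*P)) = -8 + (2 + T + 3*P) = -6 + T + 3*P)
X(C) = -12 - 25*√5 + 3*C (X(C) = 5*(-5)*√5 + (-6 - 6 + 3*C) = -25*√5 + (-12 + 3*C) = -12 - 25*√5 + 3*C)
√(-42154 + X(10)) = √(-42154 + (-12 - 25*√5 + 3*10)) = √(-42154 + (-12 - 25*√5 + 30)) = √(-42154 + (18 - 25*√5)) = √(-42136 - 25*√5)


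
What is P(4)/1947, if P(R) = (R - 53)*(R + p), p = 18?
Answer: -98/177 ≈ -0.55367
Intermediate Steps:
P(R) = (-53 + R)*(18 + R) (P(R) = (R - 53)*(R + 18) = (-53 + R)*(18 + R))
P(4)/1947 = (-954 + 4**2 - 35*4)/1947 = (-954 + 16 - 140)*(1/1947) = -1078*1/1947 = -98/177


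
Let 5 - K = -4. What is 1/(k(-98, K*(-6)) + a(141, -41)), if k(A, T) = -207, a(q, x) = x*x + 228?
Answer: 1/1702 ≈ 0.00058754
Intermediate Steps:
K = 9 (K = 5 - 1*(-4) = 5 + 4 = 9)
a(q, x) = 228 + x² (a(q, x) = x² + 228 = 228 + x²)
1/(k(-98, K*(-6)) + a(141, -41)) = 1/(-207 + (228 + (-41)²)) = 1/(-207 + (228 + 1681)) = 1/(-207 + 1909) = 1/1702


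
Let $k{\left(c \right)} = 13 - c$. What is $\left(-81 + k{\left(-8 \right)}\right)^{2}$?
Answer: $3600$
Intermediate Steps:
$\left(-81 + k{\left(-8 \right)}\right)^{2} = \left(-81 + \left(13 - -8\right)\right)^{2} = \left(-81 + \left(13 + 8\right)\right)^{2} = \left(-81 + 21\right)^{2} = \left(-60\right)^{2} = 3600$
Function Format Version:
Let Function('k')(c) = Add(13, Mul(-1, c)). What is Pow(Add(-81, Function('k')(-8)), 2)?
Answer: 3600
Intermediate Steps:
Pow(Add(-81, Function('k')(-8)), 2) = Pow(Add(-81, Add(13, Mul(-1, -8))), 2) = Pow(Add(-81, Add(13, 8)), 2) = Pow(Add(-81, 21), 2) = Pow(-60, 2) = 3600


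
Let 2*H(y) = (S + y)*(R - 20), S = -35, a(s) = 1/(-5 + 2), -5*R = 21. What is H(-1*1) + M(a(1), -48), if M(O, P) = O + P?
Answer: 5809/15 ≈ 387.27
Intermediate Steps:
R = -21/5 (R = -1/5*21 = -21/5 ≈ -4.2000)
a(s) = -1/3 (a(s) = 1/(-3) = -1/3)
H(y) = 847/2 - 121*y/10 (H(y) = ((-35 + y)*(-21/5 - 20))/2 = ((-35 + y)*(-121/5))/2 = (847 - 121*y/5)/2 = 847/2 - 121*y/10)
H(-1*1) + M(a(1), -48) = (847/2 - (-121)/10) + (-1/3 - 48) = (847/2 - 121/10*(-1)) - 145/3 = (847/2 + 121/10) - 145/3 = 2178/5 - 145/3 = 5809/15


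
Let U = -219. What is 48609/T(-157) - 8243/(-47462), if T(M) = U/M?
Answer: 120737807141/3464726 ≈ 34848.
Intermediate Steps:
T(M) = -219/M
48609/T(-157) - 8243/(-47462) = 48609/((-219/(-157))) - 8243/(-47462) = 48609/((-219*(-1/157))) - 8243*(-1/47462) = 48609/(219/157) + 8243/47462 = 48609*(157/219) + 8243/47462 = 2543871/73 + 8243/47462 = 120737807141/3464726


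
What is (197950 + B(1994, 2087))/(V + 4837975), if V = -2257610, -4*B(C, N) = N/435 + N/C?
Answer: 686794332677/8952731189400 ≈ 0.076713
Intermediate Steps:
B(C, N) = -N/1740 - N/(4*C) (B(C, N) = -(N/435 + N/C)/4 = -N/1740 - N/(4*C))
(197950 + B(1994, 2087))/(V + 4837975) = (197950 - 1/1740*2087*(435 + 1994)/1994)/(-2257610 + 4837975) = (197950 - 1/1740*2087*1/1994*2429)/2580365 = (197950 - 5069323/3469560)*(1/2580365) = (686794332677/3469560)*(1/2580365) = 686794332677/8952731189400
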